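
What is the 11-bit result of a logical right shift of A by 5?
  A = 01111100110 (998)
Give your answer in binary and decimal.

Logical shift right by 5: drop the bottom 5 bit(s), prepend 5 zero(s) on the left.
  01111100110  ->  keep [011111], discard [00110], prepend 00000
= 00000011111

Answer: 00000011111 (31)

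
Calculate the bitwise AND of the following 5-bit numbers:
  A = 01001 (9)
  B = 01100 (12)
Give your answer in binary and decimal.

Apply & to each column (1 only where both bits are 1):
  01001
& 01100
-------
  01000

Answer: 01000 (8)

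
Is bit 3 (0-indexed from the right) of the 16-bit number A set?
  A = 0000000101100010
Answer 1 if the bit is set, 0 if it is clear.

Bit 3 is the 4th from the right.
  0000000101100010
              ^
That bit is 0.

Answer: 0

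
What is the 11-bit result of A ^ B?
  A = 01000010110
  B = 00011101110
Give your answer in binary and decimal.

Apply ^ to each column (1 where bits differ):
  01000010110
^ 00011101110
-------------
  01011111000

Answer: 01011111000 (760)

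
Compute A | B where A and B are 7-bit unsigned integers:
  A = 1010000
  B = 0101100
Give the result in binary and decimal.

Apply | to each column (1 where either bit is 1):
  1010000
| 0101100
---------
  1111100

Answer: 1111100 (124)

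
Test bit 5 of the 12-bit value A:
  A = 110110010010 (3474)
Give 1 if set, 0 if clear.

Bit 5 is the 6th from the right.
  110110010010
        ^
That bit is 0.

Answer: 0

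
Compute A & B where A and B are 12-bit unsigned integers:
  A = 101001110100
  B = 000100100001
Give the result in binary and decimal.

Apply & to each column (1 only where both bits are 1):
  101001110100
& 000100100001
--------------
  000000100000

Answer: 000000100000 (32)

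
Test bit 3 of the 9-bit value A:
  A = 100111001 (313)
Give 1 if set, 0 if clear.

Bit 3 is the 4th from the right.
  100111001
       ^
That bit is 1.

Answer: 1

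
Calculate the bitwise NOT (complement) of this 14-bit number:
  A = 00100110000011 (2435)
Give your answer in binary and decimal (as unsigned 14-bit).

Flip each bit (0->1, 1->0):
  00100110000011
  11011001111100

Answer: 11011001111100 (13948)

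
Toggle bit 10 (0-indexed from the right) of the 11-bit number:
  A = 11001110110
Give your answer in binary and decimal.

Mask = 1 << 10 = 10000000000
Bit 10 of A is 1; XOR with the mask flips it to 0.
  11001110110
^ 10000000000
-------------
  01001110110

Answer: 01001110110 (630)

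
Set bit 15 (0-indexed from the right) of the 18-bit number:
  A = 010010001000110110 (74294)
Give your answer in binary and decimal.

Mask = 1 << 15 = 001000000000000000
Bit 15 of A is 0, so OR-ing with the mask flips it to 1.
  010010001000110110
| 001000000000000000
--------------------
  011010001000110110

Answer: 011010001000110110 (107062)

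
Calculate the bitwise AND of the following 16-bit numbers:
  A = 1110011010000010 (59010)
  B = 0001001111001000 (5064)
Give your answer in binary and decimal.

Apply & to each column (1 only where both bits are 1):
  1110011010000010
& 0001001111001000
------------------
  0000001010000000

Answer: 0000001010000000 (640)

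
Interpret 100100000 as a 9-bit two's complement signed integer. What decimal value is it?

MSB is 1, so the value is negative. Find the magnitude:
1. Invert bits:  011011111
2. Add 1:        011100000  = 224
3. Apply sign:   -224

Answer: -224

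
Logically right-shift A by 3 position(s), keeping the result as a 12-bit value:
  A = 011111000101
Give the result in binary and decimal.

Logical shift right by 3: drop the bottom 3 bit(s), prepend 3 zero(s) on the left.
  011111000101  ->  keep [011111000], discard [101], prepend 000
= 000011111000

Answer: 000011111000 (248)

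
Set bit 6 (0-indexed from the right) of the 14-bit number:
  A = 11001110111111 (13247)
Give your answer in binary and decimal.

Mask = 1 << 6 = 00000001000000
Bit 6 of A is 0, so OR-ing with the mask flips it to 1.
  11001110111111
| 00000001000000
----------------
  11001111111111

Answer: 11001111111111 (13311)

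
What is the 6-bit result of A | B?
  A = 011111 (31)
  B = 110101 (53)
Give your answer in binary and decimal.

Apply | to each column (1 where either bit is 1):
  011111
| 110101
--------
  111111

Answer: 111111 (63)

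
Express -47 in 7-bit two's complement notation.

1. Binary of +47:  0101111
2. Invert bits:     1010000
3. Add 1:           1010001

Answer: 1010001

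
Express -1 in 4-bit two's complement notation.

1. Binary of +1:  0001
2. Invert bits:     1110
3. Add 1:           1111

Answer: 1111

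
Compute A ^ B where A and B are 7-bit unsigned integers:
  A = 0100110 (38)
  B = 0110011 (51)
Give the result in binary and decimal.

Apply ^ to each column (1 where bits differ):
  0100110
^ 0110011
---------
  0010101

Answer: 0010101 (21)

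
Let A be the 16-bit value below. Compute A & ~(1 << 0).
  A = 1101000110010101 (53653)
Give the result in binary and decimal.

Mask = ~(1 << 0) = 1111111111111110
Bit 0 of A is 1, so AND-ing with the mask clears it to 0.
  1101000110010101
& 1111111111111110
------------------
  1101000110010100

Answer: 1101000110010100 (53652)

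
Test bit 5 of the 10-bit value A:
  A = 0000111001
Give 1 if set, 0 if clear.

Bit 5 is the 6th from the right.
  0000111001
      ^
That bit is 1.

Answer: 1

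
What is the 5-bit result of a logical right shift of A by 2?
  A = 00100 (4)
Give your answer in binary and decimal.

Logical shift right by 2: drop the bottom 2 bit(s), prepend 2 zero(s) on the left.
  00100  ->  keep [001], discard [00], prepend 00
= 00001

Answer: 00001 (1)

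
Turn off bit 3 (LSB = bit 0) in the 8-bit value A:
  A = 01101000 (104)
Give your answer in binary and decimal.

Mask = ~(1 << 3) = 11110111
Bit 3 of A is 1, so AND-ing with the mask clears it to 0.
  01101000
& 11110111
----------
  01100000

Answer: 01100000 (96)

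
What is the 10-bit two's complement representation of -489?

1. Binary of +489:  0111101001
2. Invert bits:     1000010110
3. Add 1:           1000010111

Answer: 1000010111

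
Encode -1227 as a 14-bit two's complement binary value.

1. Binary of +1227:  00010011001011
2. Invert bits:     11101100110100
3. Add 1:           11101100110101

Answer: 11101100110101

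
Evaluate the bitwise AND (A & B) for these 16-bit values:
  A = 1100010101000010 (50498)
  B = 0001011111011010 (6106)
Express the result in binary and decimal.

Apply & to each column (1 only where both bits are 1):
  1100010101000010
& 0001011111011010
------------------
  0000010101000010

Answer: 0000010101000010 (1346)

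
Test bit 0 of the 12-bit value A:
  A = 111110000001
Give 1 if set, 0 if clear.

Bit 0 is the 1st from the right.
  111110000001
             ^
That bit is 1.

Answer: 1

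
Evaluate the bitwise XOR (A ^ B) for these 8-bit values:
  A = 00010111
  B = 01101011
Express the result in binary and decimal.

Apply ^ to each column (1 where bits differ):
  00010111
^ 01101011
----------
  01111100

Answer: 01111100 (124)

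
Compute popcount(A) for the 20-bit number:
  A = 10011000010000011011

10011000010000011011
1-bits at positions (from bit 0 = LSB): 0, 1, 3, 4, 10, 15, 16, 19
Count = 8

Answer: 8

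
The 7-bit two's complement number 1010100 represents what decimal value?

MSB is 1, so the value is negative. Find the magnitude:
1. Invert bits:  0101011
2. Add 1:        0101100  = 44
3. Apply sign:   -44

Answer: -44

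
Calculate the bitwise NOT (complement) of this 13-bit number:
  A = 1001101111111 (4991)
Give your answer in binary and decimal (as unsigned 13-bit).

Flip each bit (0->1, 1->0):
  1001101111111
  0110010000000

Answer: 0110010000000 (3200)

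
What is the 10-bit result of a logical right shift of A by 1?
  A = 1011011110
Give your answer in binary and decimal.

Logical shift right by 1: drop the bottom 1 bit(s), prepend 1 zero(s) on the left.
  1011011110  ->  keep [101101111], discard [0], prepend 0
= 0101101111

Answer: 0101101111 (367)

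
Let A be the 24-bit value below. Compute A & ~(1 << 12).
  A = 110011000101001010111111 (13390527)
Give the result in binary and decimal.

Mask = ~(1 << 12) = 111111111110111111111111
Bit 12 of A is 1, so AND-ing with the mask clears it to 0.
  110011000101001010111111
& 111111111110111111111111
--------------------------
  110011000100001010111111

Answer: 110011000100001010111111 (13386431)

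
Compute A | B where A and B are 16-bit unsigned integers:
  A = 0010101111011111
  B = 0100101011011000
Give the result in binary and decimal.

Apply | to each column (1 where either bit is 1):
  0010101111011111
| 0100101011011000
------------------
  0110101111011111

Answer: 0110101111011111 (27615)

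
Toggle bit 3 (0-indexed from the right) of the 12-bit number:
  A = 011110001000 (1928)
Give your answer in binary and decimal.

Mask = 1 << 3 = 000000001000
Bit 3 of A is 1; XOR with the mask flips it to 0.
  011110001000
^ 000000001000
--------------
  011110000000

Answer: 011110000000 (1920)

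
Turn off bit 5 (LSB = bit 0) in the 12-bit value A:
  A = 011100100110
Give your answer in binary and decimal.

Mask = ~(1 << 5) = 111111011111
Bit 5 of A is 1, so AND-ing with the mask clears it to 0.
  011100100110
& 111111011111
--------------
  011100000110

Answer: 011100000110 (1798)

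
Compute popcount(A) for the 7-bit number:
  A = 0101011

0101011
1-bits at positions (from bit 0 = LSB): 0, 1, 3, 5
Count = 4

Answer: 4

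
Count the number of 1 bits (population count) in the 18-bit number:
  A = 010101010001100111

010101010001100111
1-bits at positions (from bit 0 = LSB): 0, 1, 2, 5, 6, 10, 12, 14, 16
Count = 9

Answer: 9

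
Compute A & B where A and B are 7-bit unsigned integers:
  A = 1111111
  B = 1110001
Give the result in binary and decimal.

Apply & to each column (1 only where both bits are 1):
  1111111
& 1110001
---------
  1110001

Answer: 1110001 (113)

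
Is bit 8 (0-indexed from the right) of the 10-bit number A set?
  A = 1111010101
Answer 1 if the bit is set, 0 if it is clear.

Bit 8 is the 9th from the right.
  1111010101
   ^
That bit is 1.

Answer: 1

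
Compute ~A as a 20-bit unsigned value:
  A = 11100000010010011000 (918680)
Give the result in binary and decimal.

Flip each bit (0->1, 1->0):
  11100000010010011000
  00011111101101100111

Answer: 00011111101101100111 (129895)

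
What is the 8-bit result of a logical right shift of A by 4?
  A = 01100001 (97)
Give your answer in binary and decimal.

Logical shift right by 4: drop the bottom 4 bit(s), prepend 4 zero(s) on the left.
  01100001  ->  keep [0110], discard [0001], prepend 0000
= 00000110

Answer: 00000110 (6)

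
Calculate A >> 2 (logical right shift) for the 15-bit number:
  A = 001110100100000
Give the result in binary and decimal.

Logical shift right by 2: drop the bottom 2 bit(s), prepend 2 zero(s) on the left.
  001110100100000  ->  keep [0011101001000], discard [00], prepend 00
= 000011101001000

Answer: 000011101001000 (1864)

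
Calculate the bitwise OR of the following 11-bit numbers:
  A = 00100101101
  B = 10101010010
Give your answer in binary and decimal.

Apply | to each column (1 where either bit is 1):
  00100101101
| 10101010010
-------------
  10101111111

Answer: 10101111111 (1407)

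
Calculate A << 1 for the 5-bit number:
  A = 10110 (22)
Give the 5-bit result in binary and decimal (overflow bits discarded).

Shift left by 1: drop the top 1 bit(s), append 1 zero(s) on the right.
  10110  ->  discard [1], keep [0110], append 0
= 01100

Answer: 01100 (12)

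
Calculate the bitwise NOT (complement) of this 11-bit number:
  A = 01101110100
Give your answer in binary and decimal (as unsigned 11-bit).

Flip each bit (0->1, 1->0):
  01101110100
  10010001011

Answer: 10010001011 (1163)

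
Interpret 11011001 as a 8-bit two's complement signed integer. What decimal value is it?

MSB is 1, so the value is negative. Find the magnitude:
1. Invert bits:  00100110
2. Add 1:        00100111  = 39
3. Apply sign:   -39

Answer: -39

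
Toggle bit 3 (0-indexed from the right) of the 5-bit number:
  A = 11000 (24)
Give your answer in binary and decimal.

Mask = 1 << 3 = 01000
Bit 3 of A is 1; XOR with the mask flips it to 0.
  11000
^ 01000
-------
  10000

Answer: 10000 (16)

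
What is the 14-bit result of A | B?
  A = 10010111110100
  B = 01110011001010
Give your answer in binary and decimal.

Apply | to each column (1 where either bit is 1):
  10010111110100
| 01110011001010
----------------
  11110111111110

Answer: 11110111111110 (15870)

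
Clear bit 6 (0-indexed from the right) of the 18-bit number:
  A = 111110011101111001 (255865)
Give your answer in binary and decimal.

Mask = ~(1 << 6) = 111111111110111111
Bit 6 of A is 1, so AND-ing with the mask clears it to 0.
  111110011101111001
& 111111111110111111
--------------------
  111110011100111001

Answer: 111110011100111001 (255801)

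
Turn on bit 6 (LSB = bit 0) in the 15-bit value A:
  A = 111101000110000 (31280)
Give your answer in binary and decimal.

Mask = 1 << 6 = 000000001000000
Bit 6 of A is 0, so OR-ing with the mask flips it to 1.
  111101000110000
| 000000001000000
-----------------
  111101001110000

Answer: 111101001110000 (31344)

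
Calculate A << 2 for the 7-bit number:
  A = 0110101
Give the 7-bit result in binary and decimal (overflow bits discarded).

Shift left by 2: drop the top 2 bit(s), append 2 zero(s) on the right.
  0110101  ->  discard [01], keep [10101], append 00
= 1010100

Answer: 1010100 (84)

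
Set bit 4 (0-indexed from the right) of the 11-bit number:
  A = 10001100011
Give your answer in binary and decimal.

Mask = 1 << 4 = 00000010000
Bit 4 of A is 0, so OR-ing with the mask flips it to 1.
  10001100011
| 00000010000
-------------
  10001110011

Answer: 10001110011 (1139)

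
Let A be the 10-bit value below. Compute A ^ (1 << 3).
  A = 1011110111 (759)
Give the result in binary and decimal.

Mask = 1 << 3 = 0000001000
Bit 3 of A is 0; XOR with the mask flips it to 1.
  1011110111
^ 0000001000
------------
  1011111111

Answer: 1011111111 (767)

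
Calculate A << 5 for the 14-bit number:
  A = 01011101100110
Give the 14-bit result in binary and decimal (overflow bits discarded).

Shift left by 5: drop the top 5 bit(s), append 5 zero(s) on the right.
  01011101100110  ->  discard [01011], keep [101100110], append 00000
= 10110011000000

Answer: 10110011000000 (11456)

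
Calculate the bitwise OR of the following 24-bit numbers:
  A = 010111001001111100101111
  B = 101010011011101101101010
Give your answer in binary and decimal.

Apply | to each column (1 where either bit is 1):
  010111001001111100101111
| 101010011011101101101010
--------------------------
  111111011011111101101111

Answer: 111111011011111101101111 (16629615)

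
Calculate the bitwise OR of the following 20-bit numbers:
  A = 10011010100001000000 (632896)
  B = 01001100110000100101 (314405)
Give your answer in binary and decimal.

Apply | to each column (1 where either bit is 1):
  10011010100001000000
| 01001100110000100101
----------------------
  11011110110001100101

Answer: 11011110110001100101 (912485)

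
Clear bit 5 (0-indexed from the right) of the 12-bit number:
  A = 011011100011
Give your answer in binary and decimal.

Mask = ~(1 << 5) = 111111011111
Bit 5 of A is 1, so AND-ing with the mask clears it to 0.
  011011100011
& 111111011111
--------------
  011011000011

Answer: 011011000011 (1731)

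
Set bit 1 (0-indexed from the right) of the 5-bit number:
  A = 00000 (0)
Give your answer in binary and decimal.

Mask = 1 << 1 = 00010
Bit 1 of A is 0, so OR-ing with the mask flips it to 1.
  00000
| 00010
-------
  00010

Answer: 00010 (2)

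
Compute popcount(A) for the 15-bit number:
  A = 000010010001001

000010010001001
1-bits at positions (from bit 0 = LSB): 0, 3, 7, 10
Count = 4

Answer: 4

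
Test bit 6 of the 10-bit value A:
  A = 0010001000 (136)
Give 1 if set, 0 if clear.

Bit 6 is the 7th from the right.
  0010001000
     ^
That bit is 0.

Answer: 0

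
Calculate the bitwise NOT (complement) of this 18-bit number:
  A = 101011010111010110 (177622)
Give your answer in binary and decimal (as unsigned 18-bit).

Flip each bit (0->1, 1->0):
  101011010111010110
  010100101000101001

Answer: 010100101000101001 (84521)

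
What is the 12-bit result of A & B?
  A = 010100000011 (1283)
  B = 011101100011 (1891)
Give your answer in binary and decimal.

Apply & to each column (1 only where both bits are 1):
  010100000011
& 011101100011
--------------
  010100000011

Answer: 010100000011 (1283)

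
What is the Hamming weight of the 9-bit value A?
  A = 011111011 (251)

011111011
1-bits at positions (from bit 0 = LSB): 0, 1, 3, 4, 5, 6, 7
Count = 7

Answer: 7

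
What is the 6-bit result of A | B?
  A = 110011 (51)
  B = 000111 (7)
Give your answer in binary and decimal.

Apply | to each column (1 where either bit is 1):
  110011
| 000111
--------
  110111

Answer: 110111 (55)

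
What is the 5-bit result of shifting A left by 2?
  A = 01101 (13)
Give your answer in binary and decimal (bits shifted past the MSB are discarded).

Shift left by 2: drop the top 2 bit(s), append 2 zero(s) on the right.
  01101  ->  discard [01], keep [101], append 00
= 10100

Answer: 10100 (20)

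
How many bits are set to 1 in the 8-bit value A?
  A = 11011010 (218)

11011010
1-bits at positions (from bit 0 = LSB): 1, 3, 4, 6, 7
Count = 5

Answer: 5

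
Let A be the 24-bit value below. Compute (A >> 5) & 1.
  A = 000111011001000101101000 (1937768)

Bit 5 is the 6th from the right.
  000111011001000101101000
                    ^
That bit is 1.

Answer: 1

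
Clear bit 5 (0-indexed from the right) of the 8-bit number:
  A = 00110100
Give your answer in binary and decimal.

Mask = ~(1 << 5) = 11011111
Bit 5 of A is 1, so AND-ing with the mask clears it to 0.
  00110100
& 11011111
----------
  00010100

Answer: 00010100 (20)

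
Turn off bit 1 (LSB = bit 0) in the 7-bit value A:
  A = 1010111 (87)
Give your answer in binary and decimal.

Mask = ~(1 << 1) = 1111101
Bit 1 of A is 1, so AND-ing with the mask clears it to 0.
  1010111
& 1111101
---------
  1010101

Answer: 1010101 (85)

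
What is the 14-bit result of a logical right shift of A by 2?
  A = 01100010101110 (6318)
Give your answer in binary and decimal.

Logical shift right by 2: drop the bottom 2 bit(s), prepend 2 zero(s) on the left.
  01100010101110  ->  keep [011000101011], discard [10], prepend 00
= 00011000101011

Answer: 00011000101011 (1579)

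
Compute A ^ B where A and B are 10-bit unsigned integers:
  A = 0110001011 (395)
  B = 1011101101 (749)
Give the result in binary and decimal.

Apply ^ to each column (1 where bits differ):
  0110001011
^ 1011101101
------------
  1101100110

Answer: 1101100110 (870)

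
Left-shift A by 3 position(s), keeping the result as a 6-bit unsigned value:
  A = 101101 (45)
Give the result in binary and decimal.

Shift left by 3: drop the top 3 bit(s), append 3 zero(s) on the right.
  101101  ->  discard [101], keep [101], append 000
= 101000

Answer: 101000 (40)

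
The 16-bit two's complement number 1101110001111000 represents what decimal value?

MSB is 1, so the value is negative. Find the magnitude:
1. Invert bits:  0010001110000111
2. Add 1:        0010001110001000  = 9096
3. Apply sign:   -9096

Answer: -9096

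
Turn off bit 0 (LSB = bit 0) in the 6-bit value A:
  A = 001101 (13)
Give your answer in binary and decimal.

Mask = ~(1 << 0) = 111110
Bit 0 of A is 1, so AND-ing with the mask clears it to 0.
  001101
& 111110
--------
  001100

Answer: 001100 (12)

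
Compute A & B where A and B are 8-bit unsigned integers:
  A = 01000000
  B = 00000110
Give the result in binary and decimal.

Apply & to each column (1 only where both bits are 1):
  01000000
& 00000110
----------
  00000000

Answer: 00000000 (0)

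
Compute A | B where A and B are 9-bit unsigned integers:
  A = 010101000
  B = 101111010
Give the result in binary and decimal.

Apply | to each column (1 where either bit is 1):
  010101000
| 101111010
-----------
  111111010

Answer: 111111010 (506)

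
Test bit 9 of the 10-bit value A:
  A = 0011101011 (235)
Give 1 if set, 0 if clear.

Bit 9 is the 10th from the right.
  0011101011
  ^
That bit is 0.

Answer: 0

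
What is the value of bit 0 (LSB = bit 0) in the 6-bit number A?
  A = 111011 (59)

Bit 0 is the 1st from the right.
  111011
       ^
That bit is 1.

Answer: 1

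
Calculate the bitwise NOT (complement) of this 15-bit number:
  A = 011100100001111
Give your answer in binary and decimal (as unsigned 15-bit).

Flip each bit (0->1, 1->0):
  011100100001111
  100011011110000

Answer: 100011011110000 (18160)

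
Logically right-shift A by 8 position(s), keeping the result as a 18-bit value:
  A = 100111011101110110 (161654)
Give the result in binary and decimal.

Logical shift right by 8: drop the bottom 8 bit(s), prepend 8 zero(s) on the left.
  100111011101110110  ->  keep [1001110111], discard [01110110], prepend 00000000
= 000000001001110111

Answer: 000000001001110111 (631)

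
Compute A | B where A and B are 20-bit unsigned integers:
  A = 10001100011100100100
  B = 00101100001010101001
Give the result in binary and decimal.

Apply | to each column (1 where either bit is 1):
  10001100011100100100
| 00101100001010101001
----------------------
  10101100011110101101

Answer: 10101100011110101101 (706477)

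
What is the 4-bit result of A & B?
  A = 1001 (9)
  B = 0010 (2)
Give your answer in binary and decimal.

Apply & to each column (1 only where both bits are 1):
  1001
& 0010
------
  0000

Answer: 0000 (0)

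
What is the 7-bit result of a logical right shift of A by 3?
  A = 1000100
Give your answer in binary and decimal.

Logical shift right by 3: drop the bottom 3 bit(s), prepend 3 zero(s) on the left.
  1000100  ->  keep [1000], discard [100], prepend 000
= 0001000

Answer: 0001000 (8)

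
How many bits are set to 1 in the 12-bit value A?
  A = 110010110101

110010110101
1-bits at positions (from bit 0 = LSB): 0, 2, 4, 5, 7, 10, 11
Count = 7

Answer: 7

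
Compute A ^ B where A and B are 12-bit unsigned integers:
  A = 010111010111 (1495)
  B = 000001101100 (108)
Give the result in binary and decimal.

Apply ^ to each column (1 where bits differ):
  010111010111
^ 000001101100
--------------
  010110111011

Answer: 010110111011 (1467)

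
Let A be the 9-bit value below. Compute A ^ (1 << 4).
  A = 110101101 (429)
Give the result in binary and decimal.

Mask = 1 << 4 = 000010000
Bit 4 of A is 0; XOR with the mask flips it to 1.
  110101101
^ 000010000
-----------
  110111101

Answer: 110111101 (445)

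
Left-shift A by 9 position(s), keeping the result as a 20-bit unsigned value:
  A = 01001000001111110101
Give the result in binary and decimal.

Shift left by 9: drop the top 9 bit(s), append 9 zero(s) on the right.
  01001000001111110101  ->  discard [010010000], keep [01111110101], append 000000000
= 01111110101000000000

Answer: 01111110101000000000 (518656)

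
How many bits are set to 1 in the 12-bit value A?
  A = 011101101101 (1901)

011101101101
1-bits at positions (from bit 0 = LSB): 0, 2, 3, 5, 6, 8, 9, 10
Count = 8

Answer: 8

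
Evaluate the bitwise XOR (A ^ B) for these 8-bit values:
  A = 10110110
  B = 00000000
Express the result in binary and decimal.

Apply ^ to each column (1 where bits differ):
  10110110
^ 00000000
----------
  10110110

Answer: 10110110 (182)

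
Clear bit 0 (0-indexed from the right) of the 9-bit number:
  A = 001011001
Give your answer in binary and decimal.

Mask = ~(1 << 0) = 111111110
Bit 0 of A is 1, so AND-ing with the mask clears it to 0.
  001011001
& 111111110
-----------
  001011000

Answer: 001011000 (88)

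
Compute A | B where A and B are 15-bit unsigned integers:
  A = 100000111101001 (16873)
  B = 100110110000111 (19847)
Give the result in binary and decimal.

Apply | to each column (1 where either bit is 1):
  100000111101001
| 100110110000111
-----------------
  100110111101111

Answer: 100110111101111 (19951)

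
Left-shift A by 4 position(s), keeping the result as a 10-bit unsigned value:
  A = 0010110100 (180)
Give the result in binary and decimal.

Shift left by 4: drop the top 4 bit(s), append 4 zero(s) on the right.
  0010110100  ->  discard [0010], keep [110100], append 0000
= 1101000000

Answer: 1101000000 (832)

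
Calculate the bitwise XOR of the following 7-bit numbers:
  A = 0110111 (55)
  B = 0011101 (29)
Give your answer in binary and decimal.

Apply ^ to each column (1 where bits differ):
  0110111
^ 0011101
---------
  0101010

Answer: 0101010 (42)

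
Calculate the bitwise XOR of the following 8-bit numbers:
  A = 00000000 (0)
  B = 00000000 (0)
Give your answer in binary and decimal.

Apply ^ to each column (1 where bits differ):
  00000000
^ 00000000
----------
  00000000

Answer: 00000000 (0)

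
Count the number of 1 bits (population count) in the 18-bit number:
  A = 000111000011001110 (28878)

000111000011001110
1-bits at positions (from bit 0 = LSB): 1, 2, 3, 6, 7, 12, 13, 14
Count = 8

Answer: 8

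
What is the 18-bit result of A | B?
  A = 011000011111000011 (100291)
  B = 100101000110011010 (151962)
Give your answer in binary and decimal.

Apply | to each column (1 where either bit is 1):
  011000011111000011
| 100101000110011010
--------------------
  111101011111011011

Answer: 111101011111011011 (251867)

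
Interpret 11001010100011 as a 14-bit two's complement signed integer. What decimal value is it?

MSB is 1, so the value is negative. Find the magnitude:
1. Invert bits:  00110101011100
2. Add 1:        00110101011101  = 3421
3. Apply sign:   -3421

Answer: -3421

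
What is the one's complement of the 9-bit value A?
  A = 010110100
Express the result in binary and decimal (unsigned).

Flip each bit (0->1, 1->0):
  010110100
  101001011

Answer: 101001011 (331)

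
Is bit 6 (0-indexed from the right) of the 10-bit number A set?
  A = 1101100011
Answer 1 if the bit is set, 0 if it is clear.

Bit 6 is the 7th from the right.
  1101100011
     ^
That bit is 1.

Answer: 1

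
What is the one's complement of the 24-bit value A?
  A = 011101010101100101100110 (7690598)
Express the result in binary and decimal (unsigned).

Flip each bit (0->1, 1->0):
  011101010101100101100110
  100010101010011010011001

Answer: 100010101010011010011001 (9086617)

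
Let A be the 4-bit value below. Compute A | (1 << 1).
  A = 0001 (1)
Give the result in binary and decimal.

Mask = 1 << 1 = 0010
Bit 1 of A is 0, so OR-ing with the mask flips it to 1.
  0001
| 0010
------
  0011

Answer: 0011 (3)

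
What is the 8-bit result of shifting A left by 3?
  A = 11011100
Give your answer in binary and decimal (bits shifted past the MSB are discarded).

Shift left by 3: drop the top 3 bit(s), append 3 zero(s) on the right.
  11011100  ->  discard [110], keep [11100], append 000
= 11100000

Answer: 11100000 (224)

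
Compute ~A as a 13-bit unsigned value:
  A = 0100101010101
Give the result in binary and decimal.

Flip each bit (0->1, 1->0):
  0100101010101
  1011010101010

Answer: 1011010101010 (5802)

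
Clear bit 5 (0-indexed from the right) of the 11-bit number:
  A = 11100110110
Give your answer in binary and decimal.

Mask = ~(1 << 5) = 11111011111
Bit 5 of A is 1, so AND-ing with the mask clears it to 0.
  11100110110
& 11111011111
-------------
  11100010110

Answer: 11100010110 (1814)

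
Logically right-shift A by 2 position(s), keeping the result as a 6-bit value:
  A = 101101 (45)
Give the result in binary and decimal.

Logical shift right by 2: drop the bottom 2 bit(s), prepend 2 zero(s) on the left.
  101101  ->  keep [1011], discard [01], prepend 00
= 001011

Answer: 001011 (11)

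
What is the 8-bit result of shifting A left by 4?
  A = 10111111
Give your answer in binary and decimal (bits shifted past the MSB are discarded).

Shift left by 4: drop the top 4 bit(s), append 4 zero(s) on the right.
  10111111  ->  discard [1011], keep [1111], append 0000
= 11110000

Answer: 11110000 (240)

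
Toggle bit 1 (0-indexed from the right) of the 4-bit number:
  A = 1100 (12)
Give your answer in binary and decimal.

Mask = 1 << 1 = 0010
Bit 1 of A is 0; XOR with the mask flips it to 1.
  1100
^ 0010
------
  1110

Answer: 1110 (14)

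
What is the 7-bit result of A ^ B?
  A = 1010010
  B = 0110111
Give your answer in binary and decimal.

Apply ^ to each column (1 where bits differ):
  1010010
^ 0110111
---------
  1100101

Answer: 1100101 (101)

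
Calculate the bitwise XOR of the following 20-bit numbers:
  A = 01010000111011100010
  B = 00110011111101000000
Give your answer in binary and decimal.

Apply ^ to each column (1 where bits differ):
  01010000111011100010
^ 00110011111101000000
----------------------
  01100011000110100010

Answer: 01100011000110100010 (405922)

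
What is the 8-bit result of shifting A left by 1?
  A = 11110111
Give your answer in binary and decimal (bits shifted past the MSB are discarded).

Shift left by 1: drop the top 1 bit(s), append 1 zero(s) on the right.
  11110111  ->  discard [1], keep [1110111], append 0
= 11101110

Answer: 11101110 (238)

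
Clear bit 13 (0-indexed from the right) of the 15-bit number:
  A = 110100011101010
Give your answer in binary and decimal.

Mask = ~(1 << 13) = 101111111111111
Bit 13 of A is 1, so AND-ing with the mask clears it to 0.
  110100011101010
& 101111111111111
-----------------
  100100011101010

Answer: 100100011101010 (18666)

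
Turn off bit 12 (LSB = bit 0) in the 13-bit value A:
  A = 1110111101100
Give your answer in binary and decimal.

Mask = ~(1 << 12) = 0111111111111
Bit 12 of A is 1, so AND-ing with the mask clears it to 0.
  1110111101100
& 0111111111111
---------------
  0110111101100

Answer: 0110111101100 (3564)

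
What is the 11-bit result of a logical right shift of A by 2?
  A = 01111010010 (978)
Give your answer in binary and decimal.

Logical shift right by 2: drop the bottom 2 bit(s), prepend 2 zero(s) on the left.
  01111010010  ->  keep [011110100], discard [10], prepend 00
= 00011110100

Answer: 00011110100 (244)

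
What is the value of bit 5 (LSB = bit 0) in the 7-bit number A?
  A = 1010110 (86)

Bit 5 is the 6th from the right.
  1010110
   ^
That bit is 0.

Answer: 0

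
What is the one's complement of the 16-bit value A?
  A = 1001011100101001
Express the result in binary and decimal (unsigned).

Flip each bit (0->1, 1->0):
  1001011100101001
  0110100011010110

Answer: 0110100011010110 (26838)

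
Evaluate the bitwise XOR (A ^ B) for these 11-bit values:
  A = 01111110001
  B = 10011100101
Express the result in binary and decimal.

Apply ^ to each column (1 where bits differ):
  01111110001
^ 10011100101
-------------
  11100010100

Answer: 11100010100 (1812)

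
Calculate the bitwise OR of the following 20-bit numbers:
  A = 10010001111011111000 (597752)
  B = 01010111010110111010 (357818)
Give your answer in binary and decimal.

Apply | to each column (1 where either bit is 1):
  10010001111011111000
| 01010111010110111010
----------------------
  11010111111111111010

Answer: 11010111111111111010 (884730)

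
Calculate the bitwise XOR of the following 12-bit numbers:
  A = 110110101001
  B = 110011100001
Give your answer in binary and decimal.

Apply ^ to each column (1 where bits differ):
  110110101001
^ 110011100001
--------------
  000101001000

Answer: 000101001000 (328)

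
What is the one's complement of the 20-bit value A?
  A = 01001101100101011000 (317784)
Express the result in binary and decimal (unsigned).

Flip each bit (0->1, 1->0):
  01001101100101011000
  10110010011010100111

Answer: 10110010011010100111 (730791)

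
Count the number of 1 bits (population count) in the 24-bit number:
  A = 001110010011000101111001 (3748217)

001110010011000101111001
1-bits at positions (from bit 0 = LSB): 0, 3, 4, 5, 6, 8, 12, 13, 16, 19, 20, 21
Count = 12

Answer: 12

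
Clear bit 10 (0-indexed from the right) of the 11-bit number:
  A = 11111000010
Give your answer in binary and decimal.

Mask = ~(1 << 10) = 01111111111
Bit 10 of A is 1, so AND-ing with the mask clears it to 0.
  11111000010
& 01111111111
-------------
  01111000010

Answer: 01111000010 (962)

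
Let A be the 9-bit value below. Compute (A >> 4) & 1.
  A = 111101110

Bit 4 is the 5th from the right.
  111101110
      ^
That bit is 0.

Answer: 0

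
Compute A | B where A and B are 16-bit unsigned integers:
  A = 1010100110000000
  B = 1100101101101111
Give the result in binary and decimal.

Apply | to each column (1 where either bit is 1):
  1010100110000000
| 1100101101101111
------------------
  1110101111101111

Answer: 1110101111101111 (60399)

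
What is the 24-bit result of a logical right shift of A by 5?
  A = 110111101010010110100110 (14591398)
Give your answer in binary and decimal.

Logical shift right by 5: drop the bottom 5 bit(s), prepend 5 zero(s) on the left.
  110111101010010110100110  ->  keep [1101111010100101101], discard [00110], prepend 00000
= 000001101111010100101101

Answer: 000001101111010100101101 (455981)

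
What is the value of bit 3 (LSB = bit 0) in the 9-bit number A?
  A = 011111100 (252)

Bit 3 is the 4th from the right.
  011111100
       ^
That bit is 1.

Answer: 1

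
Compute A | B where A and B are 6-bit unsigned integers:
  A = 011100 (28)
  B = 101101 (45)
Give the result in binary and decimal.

Apply | to each column (1 where either bit is 1):
  011100
| 101101
--------
  111101

Answer: 111101 (61)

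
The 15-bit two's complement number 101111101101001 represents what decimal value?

MSB is 1, so the value is negative. Find the magnitude:
1. Invert bits:  010000010010110
2. Add 1:        010000010010111  = 8343
3. Apply sign:   -8343

Answer: -8343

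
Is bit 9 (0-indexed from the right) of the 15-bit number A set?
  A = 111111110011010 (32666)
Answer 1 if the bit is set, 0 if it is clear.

Bit 9 is the 10th from the right.
  111111110011010
       ^
That bit is 1.

Answer: 1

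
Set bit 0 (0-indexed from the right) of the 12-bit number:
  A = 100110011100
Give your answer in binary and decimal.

Mask = 1 << 0 = 000000000001
Bit 0 of A is 0, so OR-ing with the mask flips it to 1.
  100110011100
| 000000000001
--------------
  100110011101

Answer: 100110011101 (2461)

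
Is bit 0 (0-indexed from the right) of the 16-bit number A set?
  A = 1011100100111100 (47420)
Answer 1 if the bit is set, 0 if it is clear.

Bit 0 is the 1st from the right.
  1011100100111100
                 ^
That bit is 0.

Answer: 0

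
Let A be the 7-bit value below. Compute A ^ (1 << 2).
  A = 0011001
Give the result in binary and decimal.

Mask = 1 << 2 = 0000100
Bit 2 of A is 0; XOR with the mask flips it to 1.
  0011001
^ 0000100
---------
  0011101

Answer: 0011101 (29)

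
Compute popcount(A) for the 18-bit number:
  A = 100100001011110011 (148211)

100100001011110011
1-bits at positions (from bit 0 = LSB): 0, 1, 4, 5, 6, 7, 9, 14, 17
Count = 9

Answer: 9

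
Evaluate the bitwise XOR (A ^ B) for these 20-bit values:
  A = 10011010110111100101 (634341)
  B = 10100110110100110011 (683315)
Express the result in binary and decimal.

Apply ^ to each column (1 where bits differ):
  10011010110111100101
^ 10100110110100110011
----------------------
  00111100000011010110

Answer: 00111100000011010110 (245974)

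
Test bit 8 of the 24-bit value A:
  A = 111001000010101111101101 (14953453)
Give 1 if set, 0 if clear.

Bit 8 is the 9th from the right.
  111001000010101111101101
                 ^
That bit is 1.

Answer: 1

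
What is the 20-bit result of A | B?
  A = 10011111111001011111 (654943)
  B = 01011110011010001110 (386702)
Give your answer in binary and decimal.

Apply | to each column (1 where either bit is 1):
  10011111111001011111
| 01011110011010001110
----------------------
  11011111111011011111

Answer: 11011111111011011111 (917215)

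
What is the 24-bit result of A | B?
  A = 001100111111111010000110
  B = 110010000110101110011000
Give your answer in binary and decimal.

Apply | to each column (1 where either bit is 1):
  001100111111111010000110
| 110010000110101110011000
--------------------------
  111110111111111110011110

Answer: 111110111111111110011110 (16514974)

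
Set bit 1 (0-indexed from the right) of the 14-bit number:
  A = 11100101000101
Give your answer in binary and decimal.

Mask = 1 << 1 = 00000000000010
Bit 1 of A is 0, so OR-ing with the mask flips it to 1.
  11100101000101
| 00000000000010
----------------
  11100101000111

Answer: 11100101000111 (14663)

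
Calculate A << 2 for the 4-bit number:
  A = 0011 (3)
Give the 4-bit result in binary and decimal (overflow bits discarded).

Shift left by 2: drop the top 2 bit(s), append 2 zero(s) on the right.
  0011  ->  discard [00], keep [11], append 00
= 1100

Answer: 1100 (12)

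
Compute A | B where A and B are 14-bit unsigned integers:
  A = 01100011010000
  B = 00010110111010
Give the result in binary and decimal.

Apply | to each column (1 where either bit is 1):
  01100011010000
| 00010110111010
----------------
  01110111111010

Answer: 01110111111010 (7674)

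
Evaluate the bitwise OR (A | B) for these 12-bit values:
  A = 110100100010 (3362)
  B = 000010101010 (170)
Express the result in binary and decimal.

Apply | to each column (1 where either bit is 1):
  110100100010
| 000010101010
--------------
  110110101010

Answer: 110110101010 (3498)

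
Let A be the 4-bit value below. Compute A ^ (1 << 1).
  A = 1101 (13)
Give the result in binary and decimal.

Mask = 1 << 1 = 0010
Bit 1 of A is 0; XOR with the mask flips it to 1.
  1101
^ 0010
------
  1111

Answer: 1111 (15)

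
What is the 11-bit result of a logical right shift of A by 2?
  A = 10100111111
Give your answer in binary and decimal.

Logical shift right by 2: drop the bottom 2 bit(s), prepend 2 zero(s) on the left.
  10100111111  ->  keep [101001111], discard [11], prepend 00
= 00101001111

Answer: 00101001111 (335)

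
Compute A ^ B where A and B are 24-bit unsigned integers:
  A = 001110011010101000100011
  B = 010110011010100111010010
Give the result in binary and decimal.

Apply ^ to each column (1 where bits differ):
  001110011010101000100011
^ 010110011010100111010010
--------------------------
  011000000000001111110001

Answer: 011000000000001111110001 (6292465)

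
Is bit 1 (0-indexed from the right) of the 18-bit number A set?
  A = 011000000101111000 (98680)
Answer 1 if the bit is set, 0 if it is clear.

Bit 1 is the 2nd from the right.
  011000000101111000
                  ^
That bit is 0.

Answer: 0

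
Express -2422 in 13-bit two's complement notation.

1. Binary of +2422:  0100101110110
2. Invert bits:     1011010001001
3. Add 1:           1011010001010

Answer: 1011010001010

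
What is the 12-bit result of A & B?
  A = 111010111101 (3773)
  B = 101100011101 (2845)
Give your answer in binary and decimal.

Apply & to each column (1 only where both bits are 1):
  111010111101
& 101100011101
--------------
  101000011101

Answer: 101000011101 (2589)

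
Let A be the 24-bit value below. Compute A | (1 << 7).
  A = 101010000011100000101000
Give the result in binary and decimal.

Mask = 1 << 7 = 000000000000000010000000
Bit 7 of A is 0, so OR-ing with the mask flips it to 1.
  101010000011100000101000
| 000000000000000010000000
--------------------------
  101010000011100010101000

Answer: 101010000011100010101000 (11024552)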